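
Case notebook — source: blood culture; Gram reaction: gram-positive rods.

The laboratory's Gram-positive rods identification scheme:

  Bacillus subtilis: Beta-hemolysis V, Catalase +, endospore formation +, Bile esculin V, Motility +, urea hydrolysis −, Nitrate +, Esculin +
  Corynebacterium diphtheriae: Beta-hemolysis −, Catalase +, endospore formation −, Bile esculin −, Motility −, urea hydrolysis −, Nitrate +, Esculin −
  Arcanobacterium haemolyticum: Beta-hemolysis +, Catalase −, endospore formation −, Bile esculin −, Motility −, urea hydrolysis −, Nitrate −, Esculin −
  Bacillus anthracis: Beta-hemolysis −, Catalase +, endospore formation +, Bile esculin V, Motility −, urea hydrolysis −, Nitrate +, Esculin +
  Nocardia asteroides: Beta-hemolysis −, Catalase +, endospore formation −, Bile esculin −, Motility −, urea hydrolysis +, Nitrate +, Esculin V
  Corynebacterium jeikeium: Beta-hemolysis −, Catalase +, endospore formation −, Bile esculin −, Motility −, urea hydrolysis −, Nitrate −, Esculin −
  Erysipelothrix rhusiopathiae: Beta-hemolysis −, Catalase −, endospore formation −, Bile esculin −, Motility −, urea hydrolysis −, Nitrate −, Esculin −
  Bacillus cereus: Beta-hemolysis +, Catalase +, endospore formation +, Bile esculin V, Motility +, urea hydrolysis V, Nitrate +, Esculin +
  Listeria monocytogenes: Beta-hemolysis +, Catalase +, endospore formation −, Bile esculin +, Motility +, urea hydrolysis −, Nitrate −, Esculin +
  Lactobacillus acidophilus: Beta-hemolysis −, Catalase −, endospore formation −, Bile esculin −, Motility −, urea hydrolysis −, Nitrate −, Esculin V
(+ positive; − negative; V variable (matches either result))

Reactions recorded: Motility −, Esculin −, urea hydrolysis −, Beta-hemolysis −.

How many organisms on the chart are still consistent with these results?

4

Motility −: excludes Bacillus subtilis, Bacillus cereus, Listeria monocytogenes — 7 left.
Beta-hemolysis −: excludes Arcanobacterium haemolyticum — 6 left.
Esculin −: excludes Bacillus anthracis — 5 left.
urea hydrolysis −: excludes Nocardia asteroides — 4 left.
Still consistent: Corynebacterium diphtheriae, Corynebacterium jeikeium, Erysipelothrix rhusiopathiae, Lactobacillus acidophilus.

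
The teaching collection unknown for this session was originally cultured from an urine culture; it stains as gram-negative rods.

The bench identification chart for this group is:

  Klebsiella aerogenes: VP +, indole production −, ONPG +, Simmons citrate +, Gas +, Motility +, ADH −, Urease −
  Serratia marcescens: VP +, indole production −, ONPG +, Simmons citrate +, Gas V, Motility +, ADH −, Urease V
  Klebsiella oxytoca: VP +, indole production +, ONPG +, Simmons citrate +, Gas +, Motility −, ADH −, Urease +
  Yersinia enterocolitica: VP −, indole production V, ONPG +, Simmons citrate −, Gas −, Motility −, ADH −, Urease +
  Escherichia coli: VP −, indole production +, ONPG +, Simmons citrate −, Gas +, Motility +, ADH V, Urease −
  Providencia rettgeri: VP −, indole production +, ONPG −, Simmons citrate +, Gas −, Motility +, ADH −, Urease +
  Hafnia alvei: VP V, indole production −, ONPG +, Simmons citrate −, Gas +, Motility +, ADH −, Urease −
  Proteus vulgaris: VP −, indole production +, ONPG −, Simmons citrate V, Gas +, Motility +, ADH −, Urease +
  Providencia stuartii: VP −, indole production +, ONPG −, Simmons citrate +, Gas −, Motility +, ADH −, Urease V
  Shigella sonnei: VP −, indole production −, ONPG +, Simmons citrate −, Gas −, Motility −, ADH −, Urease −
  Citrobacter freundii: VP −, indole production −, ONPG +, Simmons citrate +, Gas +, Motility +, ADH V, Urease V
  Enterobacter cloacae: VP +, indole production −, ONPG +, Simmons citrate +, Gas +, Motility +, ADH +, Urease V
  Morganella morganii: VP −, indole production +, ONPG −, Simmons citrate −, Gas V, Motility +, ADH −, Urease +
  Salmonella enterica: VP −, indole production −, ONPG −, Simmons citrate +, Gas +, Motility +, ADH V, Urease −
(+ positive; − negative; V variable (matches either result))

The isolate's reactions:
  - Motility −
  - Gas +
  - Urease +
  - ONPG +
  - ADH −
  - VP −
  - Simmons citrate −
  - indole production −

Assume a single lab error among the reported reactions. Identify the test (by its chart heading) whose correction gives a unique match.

As reported, no row in the chart matches all 8 reactions.
Reversing VP → still no organism matches.
Reversing ONPG → still no organism matches.
Reversing Motility → still no organism matches.
Reversing Simmons citrate → still no organism matches.
Reversing indole production → still no organism matches.
Reversing Urease → still no organism matches.
Reversing ADH → still no organism matches.
Reversing Gas (to −) → unique match: Yersinia enterocolitica.

Gas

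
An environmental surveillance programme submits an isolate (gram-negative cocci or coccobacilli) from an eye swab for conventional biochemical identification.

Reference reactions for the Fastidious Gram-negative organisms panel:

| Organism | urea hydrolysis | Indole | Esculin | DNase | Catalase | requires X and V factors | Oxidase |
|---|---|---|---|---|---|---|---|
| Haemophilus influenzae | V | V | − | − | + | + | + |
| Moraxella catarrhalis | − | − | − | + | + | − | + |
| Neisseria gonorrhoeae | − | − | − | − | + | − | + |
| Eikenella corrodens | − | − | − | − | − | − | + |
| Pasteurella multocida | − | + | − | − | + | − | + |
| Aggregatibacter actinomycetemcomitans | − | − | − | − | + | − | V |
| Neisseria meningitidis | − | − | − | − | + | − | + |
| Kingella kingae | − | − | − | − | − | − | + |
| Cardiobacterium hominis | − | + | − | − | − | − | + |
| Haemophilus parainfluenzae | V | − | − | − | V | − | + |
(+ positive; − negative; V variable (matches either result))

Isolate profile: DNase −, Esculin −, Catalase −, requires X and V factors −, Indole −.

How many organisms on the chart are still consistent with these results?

requires X and V factors −: excludes Haemophilus influenzae — 9 left.
Esculin −: all 9 remaining candidates are consistent.
Indole −: excludes Pasteurella multocida, Cardiobacterium hominis — 7 left.
DNase −: excludes Moraxella catarrhalis — 6 left.
Catalase −: excludes Neisseria gonorrhoeae, Aggregatibacter actinomycetemcomitans, Neisseria meningitidis — 3 left.
Still consistent: Eikenella corrodens, Haemophilus parainfluenzae, Kingella kingae.

3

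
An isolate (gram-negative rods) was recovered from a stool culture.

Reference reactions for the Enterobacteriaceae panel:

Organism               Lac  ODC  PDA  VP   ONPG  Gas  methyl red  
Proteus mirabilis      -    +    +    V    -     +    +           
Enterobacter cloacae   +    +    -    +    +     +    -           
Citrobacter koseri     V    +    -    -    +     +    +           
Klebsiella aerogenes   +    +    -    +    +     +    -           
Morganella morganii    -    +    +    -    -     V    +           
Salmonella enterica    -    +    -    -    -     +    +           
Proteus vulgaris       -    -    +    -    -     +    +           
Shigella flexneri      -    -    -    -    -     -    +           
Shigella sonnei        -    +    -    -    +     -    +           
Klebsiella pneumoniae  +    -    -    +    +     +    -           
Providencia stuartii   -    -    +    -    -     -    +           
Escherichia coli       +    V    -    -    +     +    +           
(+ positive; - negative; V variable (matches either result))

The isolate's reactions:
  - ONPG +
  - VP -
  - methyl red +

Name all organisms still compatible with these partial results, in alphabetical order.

Citrobacter koseri, Escherichia coli, Shigella sonnei

ONPG +: excludes 6 organisms — 6 left.
VP -: excludes Enterobacter cloacae, Klebsiella aerogenes, Klebsiella pneumoniae — 3 left.
methyl red +: all 3 remaining candidates are consistent.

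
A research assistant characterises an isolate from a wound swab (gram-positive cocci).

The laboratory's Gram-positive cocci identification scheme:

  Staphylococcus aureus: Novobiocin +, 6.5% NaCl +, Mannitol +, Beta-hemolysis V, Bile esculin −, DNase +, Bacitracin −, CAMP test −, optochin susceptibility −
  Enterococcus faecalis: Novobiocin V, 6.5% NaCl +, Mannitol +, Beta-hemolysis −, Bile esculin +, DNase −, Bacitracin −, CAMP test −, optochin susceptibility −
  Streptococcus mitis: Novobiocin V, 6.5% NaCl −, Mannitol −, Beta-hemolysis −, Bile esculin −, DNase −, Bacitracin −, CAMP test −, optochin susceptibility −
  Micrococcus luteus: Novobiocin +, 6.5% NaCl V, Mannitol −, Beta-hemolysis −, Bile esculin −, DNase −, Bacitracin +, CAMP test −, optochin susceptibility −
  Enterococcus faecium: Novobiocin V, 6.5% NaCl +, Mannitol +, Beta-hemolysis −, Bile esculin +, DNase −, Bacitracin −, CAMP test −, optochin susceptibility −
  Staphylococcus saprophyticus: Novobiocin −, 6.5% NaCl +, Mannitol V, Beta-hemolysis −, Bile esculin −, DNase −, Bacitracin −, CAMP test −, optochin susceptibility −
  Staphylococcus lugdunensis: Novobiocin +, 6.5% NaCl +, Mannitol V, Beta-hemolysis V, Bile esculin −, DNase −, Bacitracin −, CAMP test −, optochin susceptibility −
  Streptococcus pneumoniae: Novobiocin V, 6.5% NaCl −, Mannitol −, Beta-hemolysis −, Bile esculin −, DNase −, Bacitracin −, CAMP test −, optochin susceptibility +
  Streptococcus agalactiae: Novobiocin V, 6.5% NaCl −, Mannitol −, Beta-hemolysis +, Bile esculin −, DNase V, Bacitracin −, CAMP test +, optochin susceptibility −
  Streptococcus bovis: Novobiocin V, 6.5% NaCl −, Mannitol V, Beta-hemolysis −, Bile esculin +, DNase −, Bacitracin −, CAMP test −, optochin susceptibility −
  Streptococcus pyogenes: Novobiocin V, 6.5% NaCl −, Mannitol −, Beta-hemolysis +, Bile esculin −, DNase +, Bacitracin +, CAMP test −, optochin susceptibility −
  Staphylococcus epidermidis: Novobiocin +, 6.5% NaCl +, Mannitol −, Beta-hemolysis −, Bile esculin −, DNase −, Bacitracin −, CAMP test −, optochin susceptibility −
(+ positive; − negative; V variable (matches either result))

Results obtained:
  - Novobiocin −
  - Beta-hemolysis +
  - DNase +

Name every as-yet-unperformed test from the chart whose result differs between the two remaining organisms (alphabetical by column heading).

Bacitracin, CAMP test

Novobiocin −: excludes Staphylococcus aureus, Micrococcus luteus, Staphylococcus lugdunensis, Staphylococcus epidermidis — 8 left.
Beta-hemolysis +: excludes 6 organisms — 2 left.
DNase +: all 2 remaining candidates are consistent.
Two candidates remain: Streptococcus agalactiae and Streptococcus pyogenes.
  6.5% NaCl: − vs − — same for both, does not separate.
  Mannitol: − vs − — same for both, does not separate.
  Bile esculin: − vs − — same for both, does not separate.
  Bacitracin: Streptococcus agalactiae −, Streptococcus pyogenes + — discriminates.
  CAMP test: Streptococcus agalactiae +, Streptococcus pyogenes − — discriminates.
  optochin susceptibility: − vs − — same for both, does not separate.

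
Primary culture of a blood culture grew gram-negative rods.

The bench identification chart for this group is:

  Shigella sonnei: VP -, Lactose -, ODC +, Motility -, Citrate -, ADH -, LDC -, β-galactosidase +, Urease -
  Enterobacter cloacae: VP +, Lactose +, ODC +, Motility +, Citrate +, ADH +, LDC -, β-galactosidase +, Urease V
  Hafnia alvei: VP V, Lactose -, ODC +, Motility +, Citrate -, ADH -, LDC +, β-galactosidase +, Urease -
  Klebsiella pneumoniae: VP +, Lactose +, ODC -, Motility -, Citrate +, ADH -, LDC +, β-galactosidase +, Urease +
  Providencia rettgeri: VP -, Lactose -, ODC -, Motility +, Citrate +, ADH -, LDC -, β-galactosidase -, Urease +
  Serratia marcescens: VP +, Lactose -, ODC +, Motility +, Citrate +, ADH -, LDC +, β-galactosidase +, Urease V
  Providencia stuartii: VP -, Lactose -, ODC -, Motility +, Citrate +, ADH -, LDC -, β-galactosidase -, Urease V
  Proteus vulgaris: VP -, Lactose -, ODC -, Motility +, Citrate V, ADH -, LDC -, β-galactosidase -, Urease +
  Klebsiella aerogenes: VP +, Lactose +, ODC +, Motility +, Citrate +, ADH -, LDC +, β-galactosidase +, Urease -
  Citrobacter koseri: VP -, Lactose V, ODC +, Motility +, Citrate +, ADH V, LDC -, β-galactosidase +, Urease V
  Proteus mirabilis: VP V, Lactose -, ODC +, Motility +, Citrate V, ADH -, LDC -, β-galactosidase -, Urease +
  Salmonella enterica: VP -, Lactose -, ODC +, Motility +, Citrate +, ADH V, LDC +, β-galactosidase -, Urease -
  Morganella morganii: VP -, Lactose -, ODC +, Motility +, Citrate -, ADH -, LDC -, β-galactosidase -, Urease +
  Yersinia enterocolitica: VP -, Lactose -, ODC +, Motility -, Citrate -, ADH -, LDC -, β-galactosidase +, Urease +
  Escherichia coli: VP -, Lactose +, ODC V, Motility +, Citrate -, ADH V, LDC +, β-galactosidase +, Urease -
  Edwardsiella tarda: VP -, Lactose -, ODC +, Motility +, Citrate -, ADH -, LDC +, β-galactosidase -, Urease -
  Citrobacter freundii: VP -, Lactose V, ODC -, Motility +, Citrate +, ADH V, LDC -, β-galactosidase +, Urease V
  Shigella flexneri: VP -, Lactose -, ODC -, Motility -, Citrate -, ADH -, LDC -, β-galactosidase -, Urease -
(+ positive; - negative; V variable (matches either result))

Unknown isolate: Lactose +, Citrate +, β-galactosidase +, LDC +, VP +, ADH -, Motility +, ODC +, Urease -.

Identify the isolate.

Motility +: excludes Shigella sonnei, Klebsiella pneumoniae, Yersinia enterocolitica, Shigella flexneri — 14 left.
Lactose +: excludes 9 organisms — 5 left.
Urease -: all 5 remaining candidates are consistent.
ADH -: excludes Enterobacter cloacae — 4 left.
ODC +: excludes Citrobacter freundii — 3 left.
VP +: excludes Citrobacter koseri, Escherichia coli — 1 left.
Citrate +: the one remaining candidate is consistent.
LDC +: the one remaining candidate is consistent.
β-galactosidase +: the one remaining candidate is consistent.

Klebsiella aerogenes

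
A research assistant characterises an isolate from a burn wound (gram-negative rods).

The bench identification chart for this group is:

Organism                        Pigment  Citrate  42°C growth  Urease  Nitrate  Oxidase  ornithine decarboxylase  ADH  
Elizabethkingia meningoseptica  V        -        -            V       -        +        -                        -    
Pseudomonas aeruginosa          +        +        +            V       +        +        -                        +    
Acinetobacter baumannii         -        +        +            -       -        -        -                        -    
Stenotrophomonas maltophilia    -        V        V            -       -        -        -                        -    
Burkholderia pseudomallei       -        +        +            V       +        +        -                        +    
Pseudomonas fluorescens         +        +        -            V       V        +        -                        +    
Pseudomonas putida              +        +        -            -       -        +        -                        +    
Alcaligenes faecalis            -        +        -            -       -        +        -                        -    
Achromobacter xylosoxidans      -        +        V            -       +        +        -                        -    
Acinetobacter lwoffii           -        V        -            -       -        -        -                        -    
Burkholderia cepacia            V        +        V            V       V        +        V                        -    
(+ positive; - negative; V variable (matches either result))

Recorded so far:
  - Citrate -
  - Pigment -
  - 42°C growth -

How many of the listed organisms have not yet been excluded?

3

Citrate -: excludes 8 organisms — 3 left.
42°C growth -: all 3 remaining candidates are consistent.
Pigment -: all 3 remaining candidates are consistent.
Still consistent: Acinetobacter lwoffii, Elizabethkingia meningoseptica, Stenotrophomonas maltophilia.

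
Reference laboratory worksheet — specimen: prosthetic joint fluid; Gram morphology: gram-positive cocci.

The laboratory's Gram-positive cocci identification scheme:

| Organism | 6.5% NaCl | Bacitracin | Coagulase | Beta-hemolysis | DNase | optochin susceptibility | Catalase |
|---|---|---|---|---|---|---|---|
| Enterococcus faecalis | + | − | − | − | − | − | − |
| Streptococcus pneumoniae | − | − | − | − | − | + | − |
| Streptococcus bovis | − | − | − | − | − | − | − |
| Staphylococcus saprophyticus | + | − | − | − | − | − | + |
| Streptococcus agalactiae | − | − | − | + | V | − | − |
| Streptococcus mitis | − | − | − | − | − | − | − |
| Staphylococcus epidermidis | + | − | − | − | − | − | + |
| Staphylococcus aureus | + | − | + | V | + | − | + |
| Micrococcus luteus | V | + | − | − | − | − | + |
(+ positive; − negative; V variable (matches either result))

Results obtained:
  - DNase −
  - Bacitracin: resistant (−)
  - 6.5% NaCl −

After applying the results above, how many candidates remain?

6.5% NaCl −: excludes Enterococcus faecalis, Staphylococcus saprophyticus, Staphylococcus epidermidis, Staphylococcus aureus — 5 left.
DNase −: all 5 remaining candidates are consistent.
Bacitracin −: excludes Micrococcus luteus — 4 left.
Still consistent: Streptococcus agalactiae, Streptococcus bovis, Streptococcus mitis, Streptococcus pneumoniae.

4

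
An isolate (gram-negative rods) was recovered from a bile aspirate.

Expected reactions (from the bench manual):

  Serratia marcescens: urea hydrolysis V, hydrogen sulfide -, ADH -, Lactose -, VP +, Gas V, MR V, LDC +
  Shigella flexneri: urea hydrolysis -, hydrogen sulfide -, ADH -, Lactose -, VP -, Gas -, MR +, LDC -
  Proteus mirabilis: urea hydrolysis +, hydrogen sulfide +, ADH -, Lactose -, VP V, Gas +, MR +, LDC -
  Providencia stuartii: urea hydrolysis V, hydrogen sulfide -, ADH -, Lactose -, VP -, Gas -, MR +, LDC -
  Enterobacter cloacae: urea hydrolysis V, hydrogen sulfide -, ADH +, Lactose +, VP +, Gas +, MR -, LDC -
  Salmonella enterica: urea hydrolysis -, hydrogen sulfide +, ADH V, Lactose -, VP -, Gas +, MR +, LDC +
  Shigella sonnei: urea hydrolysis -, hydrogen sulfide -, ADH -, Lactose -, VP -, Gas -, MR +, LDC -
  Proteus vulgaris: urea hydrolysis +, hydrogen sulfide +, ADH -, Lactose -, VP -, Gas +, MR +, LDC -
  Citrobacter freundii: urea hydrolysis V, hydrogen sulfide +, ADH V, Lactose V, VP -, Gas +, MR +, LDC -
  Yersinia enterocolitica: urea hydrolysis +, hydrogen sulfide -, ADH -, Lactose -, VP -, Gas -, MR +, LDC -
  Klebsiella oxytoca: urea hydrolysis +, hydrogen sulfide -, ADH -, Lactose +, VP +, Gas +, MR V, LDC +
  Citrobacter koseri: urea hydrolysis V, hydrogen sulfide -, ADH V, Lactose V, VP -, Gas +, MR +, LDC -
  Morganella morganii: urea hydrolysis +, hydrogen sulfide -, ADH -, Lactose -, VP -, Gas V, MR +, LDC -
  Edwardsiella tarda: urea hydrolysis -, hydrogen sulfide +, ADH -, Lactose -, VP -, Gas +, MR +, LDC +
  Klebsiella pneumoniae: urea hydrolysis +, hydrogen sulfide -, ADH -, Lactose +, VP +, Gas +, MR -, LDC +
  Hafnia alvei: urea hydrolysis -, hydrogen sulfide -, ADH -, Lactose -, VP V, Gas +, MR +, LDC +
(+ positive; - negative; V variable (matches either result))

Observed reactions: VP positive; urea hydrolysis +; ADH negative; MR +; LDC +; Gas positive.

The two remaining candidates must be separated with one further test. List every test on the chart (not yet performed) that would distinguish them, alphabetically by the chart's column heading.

Lactose

ADH -: excludes Enterobacter cloacae — 15 left.
LDC +: excludes 9 organisms — 6 left.
MR +: excludes Klebsiella pneumoniae — 5 left.
Gas +: all 5 remaining candidates are consistent.
VP +: excludes Salmonella enterica, Edwardsiella tarda — 3 left.
urea hydrolysis +: excludes Hafnia alvei — 2 left.
Two candidates remain: Klebsiella oxytoca and Serratia marcescens.
  hydrogen sulfide: - vs - — same for both, does not separate.
  Lactose: Klebsiella oxytoca +, Serratia marcescens - — discriminates.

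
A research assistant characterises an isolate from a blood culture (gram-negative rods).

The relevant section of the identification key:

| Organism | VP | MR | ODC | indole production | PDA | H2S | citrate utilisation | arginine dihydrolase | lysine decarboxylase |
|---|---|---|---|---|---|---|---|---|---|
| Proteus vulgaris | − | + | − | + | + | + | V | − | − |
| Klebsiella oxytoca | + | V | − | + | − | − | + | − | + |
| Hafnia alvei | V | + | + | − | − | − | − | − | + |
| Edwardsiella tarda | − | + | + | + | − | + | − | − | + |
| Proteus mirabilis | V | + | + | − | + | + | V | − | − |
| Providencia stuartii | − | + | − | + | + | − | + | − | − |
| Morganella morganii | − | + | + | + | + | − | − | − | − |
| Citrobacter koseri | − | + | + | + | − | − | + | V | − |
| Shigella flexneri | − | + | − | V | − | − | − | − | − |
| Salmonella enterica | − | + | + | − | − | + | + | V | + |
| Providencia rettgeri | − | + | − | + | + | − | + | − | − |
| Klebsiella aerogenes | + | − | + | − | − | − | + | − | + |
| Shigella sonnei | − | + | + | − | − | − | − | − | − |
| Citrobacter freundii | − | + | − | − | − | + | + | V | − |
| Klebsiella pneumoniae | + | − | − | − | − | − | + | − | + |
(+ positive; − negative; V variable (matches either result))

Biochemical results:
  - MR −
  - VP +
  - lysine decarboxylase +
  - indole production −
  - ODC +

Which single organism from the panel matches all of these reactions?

Klebsiella aerogenes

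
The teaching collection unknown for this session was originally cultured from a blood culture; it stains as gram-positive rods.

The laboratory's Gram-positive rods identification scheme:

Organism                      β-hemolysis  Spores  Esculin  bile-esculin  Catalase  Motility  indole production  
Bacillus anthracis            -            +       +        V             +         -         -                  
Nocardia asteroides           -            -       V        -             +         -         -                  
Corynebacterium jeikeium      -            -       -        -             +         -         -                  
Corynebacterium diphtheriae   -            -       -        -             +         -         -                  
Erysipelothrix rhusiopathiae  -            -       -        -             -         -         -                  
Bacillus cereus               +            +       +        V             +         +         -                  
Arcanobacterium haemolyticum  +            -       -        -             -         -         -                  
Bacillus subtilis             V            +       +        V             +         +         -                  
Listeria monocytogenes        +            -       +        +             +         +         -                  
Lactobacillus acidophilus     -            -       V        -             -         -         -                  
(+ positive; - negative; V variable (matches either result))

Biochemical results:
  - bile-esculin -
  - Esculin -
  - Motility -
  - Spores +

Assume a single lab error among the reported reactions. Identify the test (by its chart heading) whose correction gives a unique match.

As reported, no row in the chart matches all 4 reactions.
Reversing Esculin (to +) → unique match: Bacillus anthracis.
Reversing Spores → 6 organisms match (not unique).
Reversing bile-esculin → still no organism matches.
Reversing Motility → still no organism matches.

Esculin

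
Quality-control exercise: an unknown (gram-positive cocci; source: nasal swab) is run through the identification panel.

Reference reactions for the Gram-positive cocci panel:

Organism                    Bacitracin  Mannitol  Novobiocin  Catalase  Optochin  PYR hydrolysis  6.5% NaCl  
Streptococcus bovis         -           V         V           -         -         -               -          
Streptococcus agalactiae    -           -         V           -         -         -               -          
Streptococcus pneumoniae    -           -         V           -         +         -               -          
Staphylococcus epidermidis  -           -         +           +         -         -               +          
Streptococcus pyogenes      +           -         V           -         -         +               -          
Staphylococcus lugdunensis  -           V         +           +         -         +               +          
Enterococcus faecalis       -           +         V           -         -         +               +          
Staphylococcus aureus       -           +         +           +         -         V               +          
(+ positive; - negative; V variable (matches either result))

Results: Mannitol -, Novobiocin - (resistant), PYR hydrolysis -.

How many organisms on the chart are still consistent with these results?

Novobiocin -: excludes Staphylococcus epidermidis, Staphylococcus lugdunensis, Staphylococcus aureus — 5 left.
PYR hydrolysis -: excludes Streptococcus pyogenes, Enterococcus faecalis — 3 left.
Mannitol -: all 3 remaining candidates are consistent.
Still consistent: Streptococcus agalactiae, Streptococcus bovis, Streptococcus pneumoniae.

3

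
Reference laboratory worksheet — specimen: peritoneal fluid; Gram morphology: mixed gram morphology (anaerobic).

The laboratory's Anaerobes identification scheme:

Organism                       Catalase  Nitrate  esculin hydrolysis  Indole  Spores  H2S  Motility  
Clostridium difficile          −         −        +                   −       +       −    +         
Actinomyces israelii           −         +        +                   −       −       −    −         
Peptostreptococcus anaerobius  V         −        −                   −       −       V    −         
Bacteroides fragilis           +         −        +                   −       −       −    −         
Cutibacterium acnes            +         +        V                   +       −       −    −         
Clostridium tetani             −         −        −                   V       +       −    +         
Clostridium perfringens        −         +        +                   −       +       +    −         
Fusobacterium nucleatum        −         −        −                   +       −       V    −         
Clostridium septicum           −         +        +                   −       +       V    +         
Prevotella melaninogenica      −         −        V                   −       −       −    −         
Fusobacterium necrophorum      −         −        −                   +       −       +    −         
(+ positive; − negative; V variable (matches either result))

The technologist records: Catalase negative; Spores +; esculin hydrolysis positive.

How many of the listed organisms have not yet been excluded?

3

Spores +: excludes 7 organisms — 4 left.
esculin hydrolysis +: excludes Clostridium tetani — 3 left.
Catalase −: all 3 remaining candidates are consistent.
Still consistent: Clostridium difficile, Clostridium perfringens, Clostridium septicum.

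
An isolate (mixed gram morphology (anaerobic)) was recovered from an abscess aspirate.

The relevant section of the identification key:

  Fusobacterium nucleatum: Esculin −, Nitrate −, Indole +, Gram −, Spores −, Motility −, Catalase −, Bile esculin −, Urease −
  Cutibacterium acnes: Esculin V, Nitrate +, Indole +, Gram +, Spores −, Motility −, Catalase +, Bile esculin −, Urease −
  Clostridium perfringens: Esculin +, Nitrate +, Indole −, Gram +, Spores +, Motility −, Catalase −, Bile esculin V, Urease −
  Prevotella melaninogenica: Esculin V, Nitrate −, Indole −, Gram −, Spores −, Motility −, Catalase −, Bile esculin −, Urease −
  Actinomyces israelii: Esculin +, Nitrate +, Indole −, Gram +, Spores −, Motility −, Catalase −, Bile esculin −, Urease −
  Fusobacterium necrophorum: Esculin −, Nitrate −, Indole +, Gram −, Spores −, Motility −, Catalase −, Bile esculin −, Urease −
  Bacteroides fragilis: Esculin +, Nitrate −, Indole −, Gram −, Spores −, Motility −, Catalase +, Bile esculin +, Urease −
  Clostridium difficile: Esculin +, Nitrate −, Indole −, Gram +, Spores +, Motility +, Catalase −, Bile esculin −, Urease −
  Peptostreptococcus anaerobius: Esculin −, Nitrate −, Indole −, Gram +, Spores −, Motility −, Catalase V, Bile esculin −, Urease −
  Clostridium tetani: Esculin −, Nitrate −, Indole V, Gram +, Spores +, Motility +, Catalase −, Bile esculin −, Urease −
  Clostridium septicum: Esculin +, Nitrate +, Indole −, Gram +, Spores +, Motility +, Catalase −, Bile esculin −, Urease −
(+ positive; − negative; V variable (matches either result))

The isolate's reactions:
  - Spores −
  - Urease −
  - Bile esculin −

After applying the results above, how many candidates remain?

6

Bile esculin −: excludes Bacteroides fragilis — 10 left.
Spores −: excludes Clostridium perfringens, Clostridium difficile, Clostridium tetani, Clostridium septicum — 6 left.
Urease −: all 6 remaining candidates are consistent.
Still consistent: Actinomyces israelii, Cutibacterium acnes, Fusobacterium necrophorum, Fusobacterium nucleatum, Peptostreptococcus anaerobius, Prevotella melaninogenica.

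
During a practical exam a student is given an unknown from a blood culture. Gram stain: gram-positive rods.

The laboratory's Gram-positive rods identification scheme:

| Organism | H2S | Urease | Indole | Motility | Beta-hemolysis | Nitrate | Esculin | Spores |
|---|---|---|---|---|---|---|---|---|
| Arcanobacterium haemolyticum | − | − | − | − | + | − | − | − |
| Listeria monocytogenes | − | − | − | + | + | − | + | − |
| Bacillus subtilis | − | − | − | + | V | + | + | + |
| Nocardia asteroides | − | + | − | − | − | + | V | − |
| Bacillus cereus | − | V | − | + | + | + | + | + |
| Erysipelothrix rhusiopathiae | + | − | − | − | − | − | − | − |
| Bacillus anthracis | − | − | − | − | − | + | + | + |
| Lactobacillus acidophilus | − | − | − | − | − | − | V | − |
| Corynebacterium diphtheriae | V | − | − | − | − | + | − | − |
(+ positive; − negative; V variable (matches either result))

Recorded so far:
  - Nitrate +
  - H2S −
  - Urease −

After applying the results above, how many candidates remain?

4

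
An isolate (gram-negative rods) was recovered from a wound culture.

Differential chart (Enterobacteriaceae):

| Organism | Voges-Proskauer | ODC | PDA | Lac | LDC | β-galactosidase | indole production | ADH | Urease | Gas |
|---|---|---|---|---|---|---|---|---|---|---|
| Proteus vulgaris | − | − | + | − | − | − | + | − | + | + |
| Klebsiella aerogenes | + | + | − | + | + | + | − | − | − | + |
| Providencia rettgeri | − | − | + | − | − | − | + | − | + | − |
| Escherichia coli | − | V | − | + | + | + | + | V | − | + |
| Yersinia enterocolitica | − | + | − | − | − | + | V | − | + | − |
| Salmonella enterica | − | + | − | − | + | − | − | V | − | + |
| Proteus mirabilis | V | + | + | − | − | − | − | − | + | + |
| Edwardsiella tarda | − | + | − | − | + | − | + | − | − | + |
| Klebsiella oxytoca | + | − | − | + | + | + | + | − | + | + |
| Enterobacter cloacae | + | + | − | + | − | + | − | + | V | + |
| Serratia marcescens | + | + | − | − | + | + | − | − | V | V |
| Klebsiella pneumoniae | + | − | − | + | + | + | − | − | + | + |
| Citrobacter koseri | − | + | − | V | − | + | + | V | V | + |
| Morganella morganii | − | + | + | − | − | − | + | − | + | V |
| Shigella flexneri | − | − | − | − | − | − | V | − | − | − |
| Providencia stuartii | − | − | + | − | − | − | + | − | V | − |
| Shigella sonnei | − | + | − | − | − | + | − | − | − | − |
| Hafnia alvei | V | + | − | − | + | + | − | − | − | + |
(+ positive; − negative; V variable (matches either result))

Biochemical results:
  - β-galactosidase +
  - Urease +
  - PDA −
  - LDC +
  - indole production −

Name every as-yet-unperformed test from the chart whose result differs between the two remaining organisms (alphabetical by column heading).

Lac, ODC

PDA −: excludes 5 organisms — 13 left.
indole production −: excludes Escherichia coli, Edwardsiella tarda, Klebsiella oxytoca, Citrobacter koseri — 9 left.
LDC +: excludes Yersinia enterocolitica, Enterobacter cloacae, Shigella flexneri, Shigella sonnei — 5 left.
β-galactosidase +: excludes Salmonella enterica — 4 left.
Urease +: excludes Klebsiella aerogenes, Hafnia alvei — 2 left.
Two candidates remain: Klebsiella pneumoniae and Serratia marcescens.
  Voges-Proskauer: + vs + — same for both, does not separate.
  ODC: Klebsiella pneumoniae −, Serratia marcescens + — discriminates.
  Lac: Klebsiella pneumoniae +, Serratia marcescens − — discriminates.
  ADH: − vs − — same for both, does not separate.
  Gas: + vs V — variable for at least one, does not separate.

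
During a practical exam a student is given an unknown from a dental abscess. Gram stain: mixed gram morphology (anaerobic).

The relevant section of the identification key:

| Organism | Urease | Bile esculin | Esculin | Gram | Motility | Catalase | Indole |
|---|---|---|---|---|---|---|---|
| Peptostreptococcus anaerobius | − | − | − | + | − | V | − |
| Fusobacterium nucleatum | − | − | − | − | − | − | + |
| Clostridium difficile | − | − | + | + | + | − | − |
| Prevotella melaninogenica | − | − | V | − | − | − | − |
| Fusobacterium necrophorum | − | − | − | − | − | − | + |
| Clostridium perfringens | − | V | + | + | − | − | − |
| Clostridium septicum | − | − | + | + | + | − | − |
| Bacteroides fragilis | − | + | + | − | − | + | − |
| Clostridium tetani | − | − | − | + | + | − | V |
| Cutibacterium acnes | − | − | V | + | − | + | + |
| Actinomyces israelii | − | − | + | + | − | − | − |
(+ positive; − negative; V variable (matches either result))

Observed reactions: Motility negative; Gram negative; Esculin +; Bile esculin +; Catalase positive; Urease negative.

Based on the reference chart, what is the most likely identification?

Urease −: all 11 remaining candidates are consistent.
Gram −: excludes 7 organisms — 4 left.
Esculin +: excludes Fusobacterium nucleatum, Fusobacterium necrophorum — 2 left.
Catalase +: excludes Prevotella melaninogenica — 1 left.
Motility −: the one remaining candidate is consistent.
Bile esculin +: the one remaining candidate is consistent.

Bacteroides fragilis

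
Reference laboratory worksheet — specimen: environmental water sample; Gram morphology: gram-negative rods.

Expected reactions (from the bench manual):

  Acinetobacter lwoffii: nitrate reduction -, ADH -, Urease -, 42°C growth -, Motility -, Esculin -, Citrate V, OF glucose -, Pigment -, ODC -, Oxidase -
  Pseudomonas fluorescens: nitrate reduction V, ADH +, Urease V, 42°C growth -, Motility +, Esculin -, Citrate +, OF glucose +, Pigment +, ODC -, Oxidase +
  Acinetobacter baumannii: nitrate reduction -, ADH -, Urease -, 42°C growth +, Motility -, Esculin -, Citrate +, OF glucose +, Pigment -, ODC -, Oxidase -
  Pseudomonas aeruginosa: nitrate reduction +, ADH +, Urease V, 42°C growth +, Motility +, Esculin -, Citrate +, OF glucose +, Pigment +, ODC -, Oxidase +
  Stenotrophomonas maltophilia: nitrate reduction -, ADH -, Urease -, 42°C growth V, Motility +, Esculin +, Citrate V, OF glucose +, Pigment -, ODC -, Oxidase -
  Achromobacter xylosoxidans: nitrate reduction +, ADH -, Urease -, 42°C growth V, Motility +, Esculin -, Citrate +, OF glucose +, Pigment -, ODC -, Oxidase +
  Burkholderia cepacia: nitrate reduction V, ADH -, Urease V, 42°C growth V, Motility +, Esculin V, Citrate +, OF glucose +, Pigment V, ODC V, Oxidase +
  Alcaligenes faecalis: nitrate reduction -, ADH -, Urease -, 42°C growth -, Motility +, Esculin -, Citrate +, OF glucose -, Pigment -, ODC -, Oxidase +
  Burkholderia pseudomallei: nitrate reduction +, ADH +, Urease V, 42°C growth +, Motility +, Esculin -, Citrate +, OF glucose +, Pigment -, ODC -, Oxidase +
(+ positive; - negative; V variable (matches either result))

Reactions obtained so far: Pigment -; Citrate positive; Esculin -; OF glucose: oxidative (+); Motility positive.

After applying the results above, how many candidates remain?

3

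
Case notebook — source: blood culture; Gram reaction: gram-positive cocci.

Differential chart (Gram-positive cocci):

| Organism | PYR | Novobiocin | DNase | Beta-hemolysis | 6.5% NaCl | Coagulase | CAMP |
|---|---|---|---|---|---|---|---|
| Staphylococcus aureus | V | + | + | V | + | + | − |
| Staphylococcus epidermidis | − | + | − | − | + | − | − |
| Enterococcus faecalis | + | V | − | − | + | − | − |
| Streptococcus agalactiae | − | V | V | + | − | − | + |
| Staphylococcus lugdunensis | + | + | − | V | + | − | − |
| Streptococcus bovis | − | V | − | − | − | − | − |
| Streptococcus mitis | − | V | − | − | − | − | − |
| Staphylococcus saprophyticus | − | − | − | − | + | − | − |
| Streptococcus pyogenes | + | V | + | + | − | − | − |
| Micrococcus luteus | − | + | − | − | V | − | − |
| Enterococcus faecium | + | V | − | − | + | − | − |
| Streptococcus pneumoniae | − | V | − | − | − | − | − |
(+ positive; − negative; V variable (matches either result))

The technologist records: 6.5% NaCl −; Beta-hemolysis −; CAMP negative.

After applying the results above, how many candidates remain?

CAMP −: excludes Streptococcus agalactiae — 11 left.
6.5% NaCl −: excludes 6 organisms — 5 left.
Beta-hemolysis −: excludes Streptococcus pyogenes — 4 left.
Still consistent: Micrococcus luteus, Streptococcus bovis, Streptococcus mitis, Streptococcus pneumoniae.

4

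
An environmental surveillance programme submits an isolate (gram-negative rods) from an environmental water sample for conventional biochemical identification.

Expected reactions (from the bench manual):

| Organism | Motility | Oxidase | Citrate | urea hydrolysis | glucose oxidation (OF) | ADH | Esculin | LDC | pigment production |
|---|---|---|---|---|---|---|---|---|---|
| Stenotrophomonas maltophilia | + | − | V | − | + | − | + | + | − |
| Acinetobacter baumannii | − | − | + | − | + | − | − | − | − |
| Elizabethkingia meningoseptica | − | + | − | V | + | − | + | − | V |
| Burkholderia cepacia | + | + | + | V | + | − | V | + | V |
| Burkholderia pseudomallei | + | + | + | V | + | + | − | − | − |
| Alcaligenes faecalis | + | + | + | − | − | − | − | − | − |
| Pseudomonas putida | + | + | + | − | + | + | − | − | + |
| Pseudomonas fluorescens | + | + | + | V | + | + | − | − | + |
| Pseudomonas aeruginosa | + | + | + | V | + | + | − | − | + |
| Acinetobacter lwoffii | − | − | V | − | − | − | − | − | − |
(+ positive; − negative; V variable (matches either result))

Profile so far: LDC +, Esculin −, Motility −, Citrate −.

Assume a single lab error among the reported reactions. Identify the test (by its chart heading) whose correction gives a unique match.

As reported, no row in the chart matches all 4 reactions.
Reversing Citrate → still no organism matches.
Reversing Motility → still no organism matches.
Reversing Esculin → still no organism matches.
Reversing LDC (to −) → unique match: Acinetobacter lwoffii.

LDC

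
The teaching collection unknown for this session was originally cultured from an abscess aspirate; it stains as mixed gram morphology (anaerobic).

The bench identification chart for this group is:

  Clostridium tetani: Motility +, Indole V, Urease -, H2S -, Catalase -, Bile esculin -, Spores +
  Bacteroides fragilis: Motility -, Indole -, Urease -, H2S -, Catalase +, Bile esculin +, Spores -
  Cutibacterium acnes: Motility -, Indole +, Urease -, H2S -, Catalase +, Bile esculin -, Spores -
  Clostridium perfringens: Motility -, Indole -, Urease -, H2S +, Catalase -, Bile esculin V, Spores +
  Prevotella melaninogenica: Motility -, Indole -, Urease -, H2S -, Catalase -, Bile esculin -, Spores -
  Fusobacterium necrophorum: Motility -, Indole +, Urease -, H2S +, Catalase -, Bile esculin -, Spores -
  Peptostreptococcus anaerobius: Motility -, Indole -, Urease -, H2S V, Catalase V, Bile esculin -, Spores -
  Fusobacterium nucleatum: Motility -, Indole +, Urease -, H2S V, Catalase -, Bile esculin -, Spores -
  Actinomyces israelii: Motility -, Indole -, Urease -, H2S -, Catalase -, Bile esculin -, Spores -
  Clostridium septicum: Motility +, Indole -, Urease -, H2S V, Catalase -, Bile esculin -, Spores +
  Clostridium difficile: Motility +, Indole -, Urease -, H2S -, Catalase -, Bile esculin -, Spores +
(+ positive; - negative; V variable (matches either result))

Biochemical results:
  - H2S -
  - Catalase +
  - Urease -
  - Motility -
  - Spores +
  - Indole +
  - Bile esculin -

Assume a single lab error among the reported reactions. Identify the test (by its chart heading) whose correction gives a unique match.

Spores

As reported, no row in the chart matches all 7 reactions.
Reversing Motility → still no organism matches.
Reversing Bile esculin → still no organism matches.
Reversing Urease → still no organism matches.
Reversing H2S → still no organism matches.
Reversing Indole → still no organism matches.
Reversing Catalase → still no organism matches.
Reversing Spores (to -) → unique match: Cutibacterium acnes.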